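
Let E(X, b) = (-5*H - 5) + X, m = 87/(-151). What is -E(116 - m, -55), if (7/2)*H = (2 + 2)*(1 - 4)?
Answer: -136056/1057 ≈ -128.72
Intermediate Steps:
m = -87/151 (m = 87*(-1/151) = -87/151 ≈ -0.57616)
H = -24/7 (H = 2*((2 + 2)*(1 - 4))/7 = 2*(4*(-3))/7 = (2/7)*(-12) = -24/7 ≈ -3.4286)
E(X, b) = 85/7 + X (E(X, b) = (-5*(-24/7) - 5) + X = (120/7 - 5) + X = 85/7 + X)
-E(116 - m, -55) = -(85/7 + (116 - 1*(-87/151))) = -(85/7 + (116 + 87/151)) = -(85/7 + 17603/151) = -1*136056/1057 = -136056/1057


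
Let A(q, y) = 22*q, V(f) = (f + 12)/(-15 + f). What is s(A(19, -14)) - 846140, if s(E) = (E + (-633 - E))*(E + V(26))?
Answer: -12242128/11 ≈ -1.1129e+6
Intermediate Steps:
V(f) = (12 + f)/(-15 + f)
s(E) = -24054/11 - 633*E (s(E) = (E + (-633 - E))*(E + (12 + 26)/(-15 + 26)) = -633*(E + 38/11) = -633*(38/11 + E) = -24054/11 - 633*E)
s(A(19, -14)) - 846140 = (-24054/11 - 13926*19) - 846140 = (-24054/11 - 633*418) - 846140 = (-24054/11 - 264594) - 846140 = -2934588/11 - 846140 = -12242128/11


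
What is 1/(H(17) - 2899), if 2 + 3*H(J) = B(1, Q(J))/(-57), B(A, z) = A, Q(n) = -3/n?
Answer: -171/495844 ≈ -0.00034487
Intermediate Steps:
H(J) = -115/171 (H(J) = -2/3 + (1/(-57))/3 = -2/3 + (1*(-1/57))/3 = -2/3 + (1/3)*(-1/57) = -2/3 - 1/171 = -115/171)
1/(H(17) - 2899) = 1/(-115/171 - 2899) = 1/(-495844/171) = -171/495844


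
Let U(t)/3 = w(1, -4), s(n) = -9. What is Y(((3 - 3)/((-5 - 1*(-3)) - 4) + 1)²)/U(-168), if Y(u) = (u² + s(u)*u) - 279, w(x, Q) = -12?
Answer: 287/36 ≈ 7.9722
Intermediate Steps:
U(t) = -36 (U(t) = 3*(-12) = -36)
Y(u) = -279 + u² - 9*u (Y(u) = (u² - 9*u) - 279 = -279 + u² - 9*u)
Y(((3 - 3)/((-5 - 1*(-3)) - 4) + 1)²)/U(-168) = (-279 + (((3 - 3)/((-5 - 1*(-3)) - 4) + 1)²)² - 9*((3 - 3)/((-5 - 1*(-3)) - 4) + 1)²)/(-36) = (-279 + ((0/((-5 + 3) - 4) + 1)²)² - 9*(0/((-5 + 3) - 4) + 1)²)*(-1/36) = (-279 + ((0/(-2 - 4) + 1)²)² - 9*(0/(-2 - 4) + 1)²)*(-1/36) = (-279 + ((0/(-6) + 1)²)² - 9*(0/(-6) + 1)²)*(-1/36) = (-279 + ((0*(-⅙) + 1)²)² - 9*(0*(-⅙) + 1)²)*(-1/36) = (-279 + ((0 + 1)²)² - 9*(0 + 1)²)*(-1/36) = (-279 + (1²)² - 9*1²)*(-1/36) = (-279 + 1² - 9*1)*(-1/36) = (-279 + 1 - 9)*(-1/36) = -287*(-1/36) = 287/36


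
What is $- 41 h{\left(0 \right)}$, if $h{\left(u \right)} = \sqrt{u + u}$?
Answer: $0$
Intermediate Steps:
$h{\left(u \right)} = \sqrt{2} \sqrt{u}$ ($h{\left(u \right)} = \sqrt{2 u} = \sqrt{2} \sqrt{u}$)
$- 41 h{\left(0 \right)} = - 41 \sqrt{2} \sqrt{0} = - 41 \sqrt{2} \cdot 0 = \left(-41\right) 0 = 0$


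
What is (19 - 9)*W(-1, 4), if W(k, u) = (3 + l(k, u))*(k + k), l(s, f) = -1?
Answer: -40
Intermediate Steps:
W(k, u) = 4*k (W(k, u) = (3 - 1)*(k + k) = 2*(2*k) = 4*k)
(19 - 9)*W(-1, 4) = (19 - 9)*(4*(-1)) = 10*(-4) = -40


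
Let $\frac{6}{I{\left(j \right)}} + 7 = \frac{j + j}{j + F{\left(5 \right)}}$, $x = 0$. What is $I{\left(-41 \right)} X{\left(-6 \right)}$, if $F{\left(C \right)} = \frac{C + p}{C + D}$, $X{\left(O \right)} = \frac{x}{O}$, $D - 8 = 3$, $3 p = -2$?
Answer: $0$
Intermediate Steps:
$p = - \frac{2}{3}$ ($p = \frac{1}{3} \left(-2\right) = - \frac{2}{3} \approx -0.66667$)
$D = 11$ ($D = 8 + 3 = 11$)
$X{\left(O \right)} = 0$ ($X{\left(O \right)} = \frac{0}{O} = 0$)
$F{\left(C \right)} = \frac{- \frac{2}{3} + C}{11 + C}$ ($F{\left(C \right)} = \frac{C - \frac{2}{3}}{C + 11} = \frac{- \frac{2}{3} + C}{11 + C}$)
$I{\left(j \right)} = \frac{6}{-7 + \frac{2 j}{\frac{13}{48} + j}}$ ($I{\left(j \right)} = \frac{6}{-7 + \frac{j + j}{j + \frac{- \frac{2}{3} + 5}{11 + 5}}} = \frac{6}{-7 + \frac{2 j}{j + \frac{1}{16} \cdot \frac{13}{3}}} = \frac{6}{-7 + \frac{2 j}{j + \frac{13}{48}}} = \frac{6}{-7 + \frac{2 j}{\frac{13}{48} + j}}$)
$I{\left(-41 \right)} X{\left(-6 \right)} = \frac{6 \left(-13 - -1968\right)}{91 + 240 \left(-41\right)} 0 = \frac{6 \left(-13 + 1968\right)}{91 - 9840} \cdot 0 = 6 \frac{1}{-9749} \cdot 1955 \cdot 0 = 6 \left(- \frac{1}{9749}\right) 1955 \cdot 0 = \left(- \frac{11730}{9749}\right) 0 = 0$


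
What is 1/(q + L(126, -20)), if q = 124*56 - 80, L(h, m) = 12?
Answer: 1/6876 ≈ 0.00014543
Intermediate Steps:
q = 6864 (q = 6944 - 80 = 6864)
1/(q + L(126, -20)) = 1/(6864 + 12) = 1/6876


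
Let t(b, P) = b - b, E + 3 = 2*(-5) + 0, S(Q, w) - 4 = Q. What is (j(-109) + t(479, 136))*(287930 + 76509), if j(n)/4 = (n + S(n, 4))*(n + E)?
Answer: 38059093648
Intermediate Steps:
S(Q, w) = 4 + Q
E = -13 (E = -3 + (2*(-5) + 0) = -3 + (-10 + 0) = -3 - 10 = -13)
j(n) = 4*(-13 + n)*(4 + 2*n) (j(n) = 4*((n + (4 + n))*(n - 13)) = 4*((4 + 2*n)*(-13 + n)) = 4*((-13 + n)*(4 + 2*n)) = 4*(-13 + n)*(4 + 2*n))
t(b, P) = 0
(j(-109) + t(479, 136))*(287930 + 76509) = ((-208 - 88*(-109) + 8*(-109)**2) + 0)*(287930 + 76509) = ((-208 + 9592 + 8*11881) + 0)*364439 = ((-208 + 9592 + 95048) + 0)*364439 = (104432 + 0)*364439 = 104432*364439 = 38059093648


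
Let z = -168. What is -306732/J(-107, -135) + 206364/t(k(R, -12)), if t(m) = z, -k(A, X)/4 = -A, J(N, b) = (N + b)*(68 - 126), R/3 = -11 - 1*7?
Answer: -61417835/49126 ≈ -1250.2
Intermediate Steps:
R = -54 (R = 3*(-11 - 1*7) = 3*(-11 - 7) = 3*(-18) = -54)
J(N, b) = -58*N - 58*b (J(N, b) = (N + b)*(-58) = -58*N - 58*b)
k(A, X) = 4*A (k(A, X) = -(-4)*A = 4*A)
t(m) = -168
-306732/J(-107, -135) + 206364/t(k(R, -12)) = -306732/(-58*(-107) - 58*(-135)) + 206364/(-168) = -306732/(6206 + 7830) + 206364*(-1/168) = -306732/14036 - 17197/14 = -306732*1/14036 - 17197/14 = -76683/3509 - 17197/14 = -61417835/49126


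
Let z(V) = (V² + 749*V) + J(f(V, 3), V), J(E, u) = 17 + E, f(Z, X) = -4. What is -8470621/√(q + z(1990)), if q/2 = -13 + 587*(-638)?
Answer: -8470621*√4701585/4701585 ≈ -3906.5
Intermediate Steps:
q = -749038 (q = 2*(-13 + 587*(-638)) = 2*(-13 - 374506) = 2*(-374519) = -749038)
z(V) = 13 + V² + 749*V (z(V) = (V² + 749*V) + (17 - 4) = (V² + 749*V) + 13 = 13 + V² + 749*V)
-8470621/√(q + z(1990)) = -8470621/√(-749038 + (13 + 1990² + 749*1990)) = -8470621/√(-749038 + (13 + 3960100 + 1490510)) = -8470621/√(-749038 + 5450623) = -8470621*√4701585/4701585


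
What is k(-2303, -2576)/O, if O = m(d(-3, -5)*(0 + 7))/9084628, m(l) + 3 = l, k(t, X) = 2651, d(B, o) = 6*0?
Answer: -24083348828/3 ≈ -8.0278e+9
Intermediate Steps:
d(B, o) = 0
m(l) = -3 + l
O = -3/9084628 (O = (-3 + 0*(0 + 7))/9084628 = (-3 + 0*7)*(1/9084628) = (-3 + 0)*(1/9084628) = -3*1/9084628 = -3/9084628 ≈ -3.3023e-7)
k(-2303, -2576)/O = 2651/(-3/9084628) = 2651*(-9084628/3) = -24083348828/3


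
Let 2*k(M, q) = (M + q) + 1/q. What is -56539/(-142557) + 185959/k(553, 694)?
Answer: 99849519965/334340207 ≈ 298.65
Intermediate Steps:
k(M, q) = M/2 + q/2 + 1/(2*q) (k(M, q) = ((M + q) + 1/q)/2 = (M + q + 1/q)/2 = M/2 + q/2 + 1/(2*q))
-56539/(-142557) + 185959/k(553, 694) = -56539/(-142557) + 185959/(((1/2)*(1 + 694*(553 + 694))/694)) = -56539*(-1/142557) + 185959/(((1/2)*(1/694)*(1 + 694*1247))) = 1379/3477 + 185959/(((1/2)*(1/694)*(1 + 865418))) = 1379/3477 + 185959/(((1/2)*(1/694)*865419)) = 1379/3477 + 185959/(865419/1388) = 1379/3477 + 185959*(1388/865419) = 1379/3477 + 258111092/865419 = 99849519965/334340207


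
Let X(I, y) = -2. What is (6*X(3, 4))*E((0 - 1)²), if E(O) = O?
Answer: -12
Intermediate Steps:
(6*X(3, 4))*E((0 - 1)²) = (6*(-2))*(0 - 1)² = -12*(-1)² = -12*1 = -12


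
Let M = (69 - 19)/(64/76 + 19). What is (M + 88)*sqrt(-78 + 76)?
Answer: 34126*I*sqrt(2)/377 ≈ 128.01*I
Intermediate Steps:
M = 950/377 (M = 50/(64*(1/76) + 19) = 50/(16/19 + 19) = 50/(377/19) = 50*(19/377) = 950/377 ≈ 2.5199)
(M + 88)*sqrt(-78 + 76) = (950/377 + 88)*sqrt(-78 + 76) = 34126*sqrt(-2)/377 = 34126*(I*sqrt(2))/377 = 34126*I*sqrt(2)/377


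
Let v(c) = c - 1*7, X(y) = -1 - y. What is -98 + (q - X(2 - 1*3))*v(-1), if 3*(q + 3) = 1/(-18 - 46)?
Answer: -1775/24 ≈ -73.958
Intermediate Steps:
q = -577/192 (q = -3 + 1/(3*(-18 - 46)) = -3 + (1/3)/(-64) = -3 + (1/3)*(-1/64) = -3 - 1/192 = -577/192 ≈ -3.0052)
v(c) = -7 + c (v(c) = c - 7 = -7 + c)
-98 + (q - X(2 - 1*3))*v(-1) = -98 + (-577/192 - (-1 - (2 - 1*3)))*(-7 - 1) = -98 + (-577/192 - (-1 - (2 - 3)))*(-8) = -98 + (-577/192 - (-1 - 1*(-1)))*(-8) = -98 + (-577/192 - (-1 + 1))*(-8) = -98 + (-577/192 - 1*0)*(-8) = -98 + (-577/192 + 0)*(-8) = -98 - 577/192*(-8) = -98 + 577/24 = -1775/24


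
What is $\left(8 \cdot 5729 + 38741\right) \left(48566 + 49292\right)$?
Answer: $8276144634$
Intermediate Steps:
$\left(8 \cdot 5729 + 38741\right) \left(48566 + 49292\right) = \left(45832 + 38741\right) 97858 = 84573 \cdot 97858 = 8276144634$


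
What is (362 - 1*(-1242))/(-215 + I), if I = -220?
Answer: -1604/435 ≈ -3.6874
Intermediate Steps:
(362 - 1*(-1242))/(-215 + I) = (362 - 1*(-1242))/(-215 - 220) = (362 + 1242)/(-435) = -1/435*1604 = -1604/435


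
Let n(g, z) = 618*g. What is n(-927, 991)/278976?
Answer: -95481/46496 ≈ -2.0535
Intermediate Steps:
n(-927, 991)/278976 = (618*(-927))/278976 = -572886*1/278976 = -95481/46496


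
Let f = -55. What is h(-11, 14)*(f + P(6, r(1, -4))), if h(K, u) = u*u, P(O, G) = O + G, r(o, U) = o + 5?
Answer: -8428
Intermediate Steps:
r(o, U) = 5 + o
P(O, G) = G + O
h(K, u) = u²
h(-11, 14)*(f + P(6, r(1, -4))) = 14²*(-55 + ((5 + 1) + 6)) = 196*(-55 + (6 + 6)) = 196*(-55 + 12) = 196*(-43) = -8428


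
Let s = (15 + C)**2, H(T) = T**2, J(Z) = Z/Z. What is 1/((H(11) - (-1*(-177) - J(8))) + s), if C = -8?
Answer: -1/6 ≈ -0.16667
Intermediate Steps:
J(Z) = 1
s = 49 (s = (15 - 8)**2 = 7**2 = 49)
1/((H(11) - (-1*(-177) - J(8))) + s) = 1/((11**2 - (-1*(-177) - 1*1)) + 49) = 1/((121 - (177 - 1)) + 49) = 1/((121 - 1*176) + 49) = 1/((121 - 176) + 49) = 1/(-55 + 49) = 1/(-6) = -1/6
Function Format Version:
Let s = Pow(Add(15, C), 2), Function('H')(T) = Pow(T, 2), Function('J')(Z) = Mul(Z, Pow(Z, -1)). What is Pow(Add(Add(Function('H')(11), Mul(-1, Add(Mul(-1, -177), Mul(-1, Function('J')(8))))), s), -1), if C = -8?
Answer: Rational(-1, 6) ≈ -0.16667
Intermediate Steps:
Function('J')(Z) = 1
s = 49 (s = Pow(Add(15, -8), 2) = Pow(7, 2) = 49)
Pow(Add(Add(Function('H')(11), Mul(-1, Add(Mul(-1, -177), Mul(-1, Function('J')(8))))), s), -1) = Pow(Add(Add(Pow(11, 2), Mul(-1, Add(Mul(-1, -177), Mul(-1, 1)))), 49), -1) = Pow(Add(Add(121, Mul(-1, Add(177, -1))), 49), -1) = Pow(Add(Add(121, Mul(-1, 176)), 49), -1) = Pow(Add(Add(121, -176), 49), -1) = Pow(Add(-55, 49), -1) = Pow(-6, -1) = Rational(-1, 6)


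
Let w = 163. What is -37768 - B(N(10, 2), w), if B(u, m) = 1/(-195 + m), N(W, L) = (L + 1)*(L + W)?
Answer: -1208575/32 ≈ -37768.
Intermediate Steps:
N(W, L) = (1 + L)*(L + W)
-37768 - B(N(10, 2), w) = -37768 - 1/(-195 + 163) = -37768 - 1/(-32) = -37768 - 1*(-1/32) = -37768 + 1/32 = -1208575/32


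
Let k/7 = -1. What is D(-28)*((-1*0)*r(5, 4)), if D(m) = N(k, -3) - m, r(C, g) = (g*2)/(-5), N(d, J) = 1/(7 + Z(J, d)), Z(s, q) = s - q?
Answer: 0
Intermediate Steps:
k = -7 (k = 7*(-1) = -7)
N(d, J) = 1/(7 + J - d) (N(d, J) = 1/(7 + (J - d)) = 1/(7 + J - d))
r(C, g) = -2*g/5 (r(C, g) = (2*g)*(-⅕) = -2*g/5)
D(m) = 1/11 - m (D(m) = 1/(7 - 3 - 1*(-7)) - m = 1/(7 - 3 + 7) - m = 1/11 - m)
D(-28)*((-1*0)*r(5, 4)) = (1/11 - 1*(-28))*((-1*0)*(-⅖*4)) = (1/11 + 28)*(0*(-8/5)) = (309/11)*0 = 0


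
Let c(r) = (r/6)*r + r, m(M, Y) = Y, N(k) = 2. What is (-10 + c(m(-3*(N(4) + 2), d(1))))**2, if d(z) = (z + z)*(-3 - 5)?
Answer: 2500/9 ≈ 277.78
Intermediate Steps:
d(z) = -16*z (d(z) = (2*z)*(-8) = -16*z)
c(r) = r + r**2/6 (c(r) = (r*(1/6))*r + r = (r/6)*r + r = r**2/6 + r = r + r**2/6)
(-10 + c(m(-3*(N(4) + 2), d(1))))**2 = (-10 + (-16*1)*(6 - 16*1)/6)**2 = (-10 + (1/6)*(-16)*(6 - 16))**2 = (-10 + (1/6)*(-16)*(-10))**2 = (-10 + 80/3)**2 = (50/3)**2 = 2500/9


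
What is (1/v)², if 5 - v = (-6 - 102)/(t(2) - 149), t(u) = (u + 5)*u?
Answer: 25/441 ≈ 0.056689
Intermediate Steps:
t(u) = u*(5 + u) (t(u) = (5 + u)*u = u*(5 + u))
v = 21/5 (v = 5 - (-6 - 102)/(2*(5 + 2) - 149) = 5 - (-108)/(2*7 - 149) = 5 - (-108)/(14 - 149) = 5 - (-108)/(-135) = 5 - (-108)*(-1)/135 = 5 - 1*⅘ = 5 - ⅘ = 21/5 ≈ 4.2000)
(1/v)² = (1/(21/5))² = (5/21)² = 25/441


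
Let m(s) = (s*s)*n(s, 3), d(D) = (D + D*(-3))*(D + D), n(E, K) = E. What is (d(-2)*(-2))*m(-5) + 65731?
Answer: 61731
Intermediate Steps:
d(D) = -4*D**2 (d(D) = (D - 3*D)*(2*D) = (-2*D)*(2*D) = -4*D**2)
m(s) = s**3 (m(s) = (s*s)*s = s**2*s = s**3)
(d(-2)*(-2))*m(-5) + 65731 = (-4*(-2)**2*(-2))*(-5)**3 + 65731 = (-4*4*(-2))*(-125) + 65731 = -16*(-2)*(-125) + 65731 = 32*(-125) + 65731 = -4000 + 65731 = 61731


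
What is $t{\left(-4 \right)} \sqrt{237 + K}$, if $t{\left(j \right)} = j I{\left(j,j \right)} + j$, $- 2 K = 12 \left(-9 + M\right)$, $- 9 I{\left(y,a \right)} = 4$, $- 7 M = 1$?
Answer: $- \frac{20 \sqrt{1589}}{21} \approx -37.964$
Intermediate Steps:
$M = - \frac{1}{7}$ ($M = \left(- \frac{1}{7}\right) 1 = - \frac{1}{7} \approx -0.14286$)
$I{\left(y,a \right)} = - \frac{4}{9}$ ($I{\left(y,a \right)} = \left(- \frac{1}{9}\right) 4 = - \frac{4}{9}$)
$K = \frac{384}{7}$ ($K = - \frac{12 \left(-9 - \frac{1}{7}\right)}{2} = - \frac{12 \left(- \frac{64}{7}\right)}{2} = \left(- \frac{1}{2}\right) \left(- \frac{768}{7}\right) = \frac{384}{7} \approx 54.857$)
$t{\left(j \right)} = \frac{5 j}{9}$ ($t{\left(j \right)} = j \left(- \frac{4}{9}\right) + j = - \frac{4 j}{9} + j = \frac{5 j}{9}$)
$t{\left(-4 \right)} \sqrt{237 + K} = \frac{5}{9} \left(-4\right) \sqrt{237 + \frac{384}{7}} = - \frac{20 \sqrt{\frac{2043}{7}}}{9} = - \frac{20 \frac{3 \sqrt{1589}}{7}}{9} = - \frac{20 \sqrt{1589}}{21}$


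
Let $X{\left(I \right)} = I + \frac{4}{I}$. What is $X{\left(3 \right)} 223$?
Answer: $\frac{2899}{3} \approx 966.33$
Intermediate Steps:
$X{\left(3 \right)} 223 = \left(3 + \frac{4}{3}\right) 223 = \frac{13}{3} \cdot 223 = \frac{2899}{3}$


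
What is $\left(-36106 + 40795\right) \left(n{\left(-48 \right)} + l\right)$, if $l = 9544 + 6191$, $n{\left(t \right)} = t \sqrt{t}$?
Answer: $73781415 - 900288 i \sqrt{3} \approx 7.3781 \cdot 10^{7} - 1.5593 \cdot 10^{6} i$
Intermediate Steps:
$n{\left(t \right)} = t^{\frac{3}{2}}$
$l = 15735$
$\left(-36106 + 40795\right) \left(n{\left(-48 \right)} + l\right) = \left(-36106 + 40795\right) \left(\left(-48\right)^{\frac{3}{2}} + 15735\right) = 4689 \left(- 192 i \sqrt{3} + 15735\right) = 4689 \left(15735 - 192 i \sqrt{3}\right) = 73781415 - 900288 i \sqrt{3}$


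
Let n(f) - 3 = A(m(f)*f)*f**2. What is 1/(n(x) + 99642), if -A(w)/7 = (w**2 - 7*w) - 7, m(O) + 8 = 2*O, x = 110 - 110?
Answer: 1/99645 ≈ 1.0036e-5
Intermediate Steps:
x = 0
m(O) = -8 + 2*O
A(w) = 49 - 7*w**2 + 49*w (A(w) = -7*((w**2 - 7*w) - 7) = -7*(-7 + w**2 - 7*w) = 49 - 7*w**2 + 49*w)
n(f) = 3 + f**2*(49 - 7*f**2*(-8 + 2*f)**2 + 49*f*(-8 + 2*f)) (n(f) = 3 + (49 - 7*f**2*(-8 + 2*f)**2 + 49*((-8 + 2*f)*f))*f**2 = 3 + (49 - 7*f**2*(-8 + 2*f)**2 + 49*(f*(-8 + 2*f)))*f**2 = 3 + (49 - 7*f**2*(-8 + 2*f)**2 + 49*f*(-8 + 2*f))*f**2 = 3 + f**2*(49 - 7*f**2*(-8 + 2*f)**2 + 49*f*(-8 + 2*f)))
1/(n(x) + 99642) = 1/((3 + 0**2*(49 - 28*0**2*(-4 + 0)**2 + 98*0*(-4 + 0))) + 99642) = 1/((3 + 0*(49 - 28*0*(-4)**2 + 98*0*(-4))) + 99642) = 1/((3 + 0*(49 - 28*0*16 + 0)) + 99642) = 1/((3 + 0*(49 + 0 + 0)) + 99642) = 1/((3 + 0*49) + 99642) = 1/((3 + 0) + 99642) = 1/(3 + 99642) = 1/99645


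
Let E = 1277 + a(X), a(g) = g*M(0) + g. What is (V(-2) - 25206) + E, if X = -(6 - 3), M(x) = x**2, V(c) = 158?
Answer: -23774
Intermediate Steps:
X = -3 (X = -1*3 = -3)
a(g) = g (a(g) = g*0**2 + g = g*0 + g = 0 + g = g)
E = 1274 (E = 1277 - 3 = 1274)
(V(-2) - 25206) + E = (158 - 25206) + 1274 = -25048 + 1274 = -23774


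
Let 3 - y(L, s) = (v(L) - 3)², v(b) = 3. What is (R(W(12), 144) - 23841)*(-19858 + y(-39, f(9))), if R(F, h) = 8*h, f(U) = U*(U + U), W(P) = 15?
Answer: 450490095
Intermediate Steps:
f(U) = 2*U² (f(U) = U*(2*U) = 2*U²)
y(L, s) = 3 (y(L, s) = 3 - (3 - 3)² = 3 - 1*0² = 3 - 1*0 = 3 + 0 = 3)
(R(W(12), 144) - 23841)*(-19858 + y(-39, f(9))) = (8*144 - 23841)*(-19858 + 3) = (1152 - 23841)*(-19855) = -22689*(-19855) = 450490095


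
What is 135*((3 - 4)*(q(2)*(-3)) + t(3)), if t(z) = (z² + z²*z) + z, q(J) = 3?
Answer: 6480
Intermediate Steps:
t(z) = z + z² + z³ (t(z) = (z² + z³) + z = z + z² + z³)
135*((3 - 4)*(q(2)*(-3)) + t(3)) = 135*((3 - 4)*(3*(-3)) + 3*(1 + 3 + 3²)) = 135*(-1*(-9) + 3*(1 + 3 + 9)) = 135*(9 + 3*13) = 135*(9 + 39) = 135*48 = 6480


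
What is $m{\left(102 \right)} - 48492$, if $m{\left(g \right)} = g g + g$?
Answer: $-37986$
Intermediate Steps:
$m{\left(g \right)} = g + g^{2}$ ($m{\left(g \right)} = g^{2} + g = g + g^{2}$)
$m{\left(102 \right)} - 48492 = 102 \left(1 + 102\right) - 48492 = 102 \cdot 103 - 48492 = 10506 - 48492 = -37986$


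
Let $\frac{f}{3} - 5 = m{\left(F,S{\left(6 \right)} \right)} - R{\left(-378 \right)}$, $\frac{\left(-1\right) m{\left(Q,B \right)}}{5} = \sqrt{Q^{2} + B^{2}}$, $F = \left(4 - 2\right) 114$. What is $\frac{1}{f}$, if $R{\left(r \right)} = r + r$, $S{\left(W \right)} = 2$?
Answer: $- \frac{761}{2161737} - \frac{10 \sqrt{12997}}{2161737} \approx -0.00087941$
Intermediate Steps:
$F = 228$ ($F = 2 \cdot 114 = 228$)
$R{\left(r \right)} = 2 r$
$m{\left(Q,B \right)} = - 5 \sqrt{B^{2} + Q^{2}}$ ($m{\left(Q,B \right)} = - 5 \sqrt{Q^{2} + B^{2}} = - 5 \sqrt{B^{2} + Q^{2}}$)
$f = 2283 - 30 \sqrt{12997}$ ($f = 15 + 3 \left(- 5 \sqrt{2^{2} + 228^{2}} - 2 \left(-378\right)\right) = 15 + 3 \left(- 5 \sqrt{4 + 51984} - -756\right) = 15 + 3 \left(- 5 \sqrt{51988} + 756\right) = 15 + 3 \left(- 5 \cdot 2 \sqrt{12997} + 756\right) = 15 + 3 \left(- 10 \sqrt{12997} + 756\right) = 15 + 3 \left(756 - 10 \sqrt{12997}\right) = 15 + \left(2268 - 30 \sqrt{12997}\right) = 2283 - 30 \sqrt{12997} \approx -1137.1$)
$\frac{1}{f} = \frac{1}{2283 - 30 \sqrt{12997}}$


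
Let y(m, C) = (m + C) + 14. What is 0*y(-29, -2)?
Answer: 0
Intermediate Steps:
y(m, C) = 14 + C + m (y(m, C) = (C + m) + 14 = 14 + C + m)
0*y(-29, -2) = 0*(14 - 2 - 29) = 0*(-17) = 0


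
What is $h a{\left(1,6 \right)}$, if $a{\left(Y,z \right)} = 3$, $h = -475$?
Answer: $-1425$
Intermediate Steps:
$h a{\left(1,6 \right)} = \left(-475\right) 3 = -1425$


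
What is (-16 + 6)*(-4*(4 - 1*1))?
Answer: 120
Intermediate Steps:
(-16 + 6)*(-4*(4 - 1*1)) = -(-40)*(4 - 1) = -(-40)*3 = -10*(-12) = 120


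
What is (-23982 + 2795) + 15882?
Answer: -5305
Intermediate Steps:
(-23982 + 2795) + 15882 = -21187 + 15882 = -5305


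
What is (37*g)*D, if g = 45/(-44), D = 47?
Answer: -78255/44 ≈ -1778.5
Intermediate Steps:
g = -45/44 (g = 45*(-1/44) = -45/44 ≈ -1.0227)
(37*g)*D = (37*(-45/44))*47 = -1665/44*47 = -78255/44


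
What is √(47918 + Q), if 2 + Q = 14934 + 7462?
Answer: 2*√17578 ≈ 265.16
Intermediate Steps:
Q = 22394 (Q = -2 + (14934 + 7462) = -2 + 22396 = 22394)
√(47918 + Q) = √(47918 + 22394) = √70312 = 2*√17578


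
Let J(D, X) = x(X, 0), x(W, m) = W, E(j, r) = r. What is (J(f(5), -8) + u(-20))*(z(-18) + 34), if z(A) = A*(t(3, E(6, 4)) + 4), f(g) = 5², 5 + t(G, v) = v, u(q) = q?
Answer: 560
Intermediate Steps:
t(G, v) = -5 + v
f(g) = 25
J(D, X) = X
z(A) = 3*A (z(A) = A*((-5 + 4) + 4) = A*(-1 + 4) = A*3 = 3*A)
(J(f(5), -8) + u(-20))*(z(-18) + 34) = (-8 - 20)*(3*(-18) + 34) = -28*(-54 + 34) = -28*(-20) = 560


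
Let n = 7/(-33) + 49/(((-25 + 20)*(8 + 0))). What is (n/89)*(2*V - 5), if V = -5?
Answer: 1897/7832 ≈ 0.24221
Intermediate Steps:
n = -1897/1320 (n = 7*(-1/33) + 49/((-5*8)) = -7/33 + 49/(-40) = -7/33 + 49*(-1/40) = -7/33 - 49/40 = -1897/1320 ≈ -1.4371)
(n/89)*(2*V - 5) = (-1897/1320/89)*(2*(-5) - 5) = ((1/89)*(-1897/1320))*(-10 - 5) = -1897/117480*(-15) = 1897/7832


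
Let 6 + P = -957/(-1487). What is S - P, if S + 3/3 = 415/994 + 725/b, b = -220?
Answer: 48076559/32517716 ≈ 1.4785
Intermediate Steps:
P = -7965/1487 (P = -6 - 957/(-1487) = -6 - 957*(-1/1487) = -6 + 957/1487 = -7965/1487 ≈ -5.3564)
S = -84803/21868 (S = -1 + (415/994 + 725/(-220)) = -1 + (415*(1/994) + 725*(-1/220)) = -1 + (415/994 - 145/44) = -1 - 62935/21868 = -84803/21868 ≈ -3.8779)
S - P = -84803/21868 - 1*(-7965/1487) = -84803/21868 + 7965/1487 = 48076559/32517716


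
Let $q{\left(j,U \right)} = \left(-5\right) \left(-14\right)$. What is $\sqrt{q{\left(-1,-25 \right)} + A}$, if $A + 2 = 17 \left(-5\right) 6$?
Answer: $i \sqrt{442} \approx 21.024 i$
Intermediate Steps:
$q{\left(j,U \right)} = 70$
$A = -512$ ($A = -2 + 17 \left(-5\right) 6 = -2 - 510 = -512$)
$\sqrt{q{\left(-1,-25 \right)} + A} = \sqrt{70 - 512} = \sqrt{-442} = i \sqrt{442}$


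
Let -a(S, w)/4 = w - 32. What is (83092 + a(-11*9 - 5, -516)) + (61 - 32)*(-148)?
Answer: 80992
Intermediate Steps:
a(S, w) = 128 - 4*w (a(S, w) = -4*(w - 32) = -4*(-32 + w) = 128 - 4*w)
(83092 + a(-11*9 - 5, -516)) + (61 - 32)*(-148) = (83092 + (128 - 4*(-516))) + (61 - 32)*(-148) = (83092 + (128 + 2064)) + 29*(-148) = (83092 + 2192) - 4292 = 85284 - 4292 = 80992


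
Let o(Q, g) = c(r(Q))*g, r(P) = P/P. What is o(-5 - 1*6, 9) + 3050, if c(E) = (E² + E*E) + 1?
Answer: 3077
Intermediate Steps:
r(P) = 1
c(E) = 1 + 2*E² (c(E) = (E² + E²) + 1 = 2*E² + 1 = 1 + 2*E²)
o(Q, g) = 3*g (o(Q, g) = (1 + 2*1²)*g = (1 + 2*1)*g = (1 + 2)*g = 3*g)
o(-5 - 1*6, 9) + 3050 = 3*9 + 3050 = 27 + 3050 = 3077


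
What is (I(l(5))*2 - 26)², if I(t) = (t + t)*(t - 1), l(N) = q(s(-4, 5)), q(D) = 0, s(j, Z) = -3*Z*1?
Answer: 676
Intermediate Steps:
s(j, Z) = -3*Z
l(N) = 0
I(t) = 2*t*(-1 + t) (I(t) = (2*t)*(-1 + t) = 2*t*(-1 + t))
(I(l(5))*2 - 26)² = ((2*0*(-1 + 0))*2 - 26)² = ((2*0*(-1))*2 - 26)² = (0*2 - 26)² = (0 - 26)² = (-26)² = 676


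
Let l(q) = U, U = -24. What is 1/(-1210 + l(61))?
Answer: -1/1234 ≈ -0.00081037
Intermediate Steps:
l(q) = -24
1/(-1210 + l(61)) = 1/(-1210 - 24) = 1/(-1234) = -1/1234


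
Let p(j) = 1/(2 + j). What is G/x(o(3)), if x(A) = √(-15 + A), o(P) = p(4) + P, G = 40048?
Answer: -40048*I*√426/71 ≈ -11642.0*I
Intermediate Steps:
o(P) = ⅙ + P (o(P) = 1/(2 + 4) + P = 1/6 + P = ⅙ + P)
G/x(o(3)) = 40048/(√(-15 + (⅙ + 3))) = 40048/(√(-15 + 19/6)) = 40048/(√(-71/6)) = 40048/((I*√426/6)) = 40048*(-I*√426/71) = -40048*I*√426/71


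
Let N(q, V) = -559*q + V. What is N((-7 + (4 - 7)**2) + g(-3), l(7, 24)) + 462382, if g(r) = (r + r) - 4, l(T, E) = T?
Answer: 466861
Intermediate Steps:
g(r) = -4 + 2*r (g(r) = 2*r - 4 = -4 + 2*r)
N(q, V) = V - 559*q
N((-7 + (4 - 7)**2) + g(-3), l(7, 24)) + 462382 = (7 - 559*((-7 + (4 - 7)**2) + (-4 + 2*(-3)))) + 462382 = (7 - 559*((-7 + (-3)**2) + (-4 - 6))) + 462382 = (7 - 559*((-7 + 9) - 10)) + 462382 = (7 - 559*(2 - 10)) + 462382 = (7 - 559*(-8)) + 462382 = (7 + 4472) + 462382 = 4479 + 462382 = 466861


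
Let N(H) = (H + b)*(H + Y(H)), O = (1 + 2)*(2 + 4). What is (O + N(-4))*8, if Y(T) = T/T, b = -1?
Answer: 264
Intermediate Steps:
O = 18 (O = 3*6 = 18)
Y(T) = 1
N(H) = (1 + H)*(-1 + H) (N(H) = (H - 1)*(H + 1) = (-1 + H)*(1 + H) = (1 + H)*(-1 + H))
(O + N(-4))*8 = (18 + (-1 + (-4)²))*8 = (18 + (-1 + 16))*8 = (18 + 15)*8 = 33*8 = 264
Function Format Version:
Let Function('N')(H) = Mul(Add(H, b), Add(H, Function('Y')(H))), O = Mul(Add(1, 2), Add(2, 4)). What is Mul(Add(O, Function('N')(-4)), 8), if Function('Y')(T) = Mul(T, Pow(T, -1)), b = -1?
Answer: 264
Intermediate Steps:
O = 18 (O = Mul(3, 6) = 18)
Function('Y')(T) = 1
Function('N')(H) = Mul(Add(1, H), Add(-1, H)) (Function('N')(H) = Mul(Add(H, -1), Add(H, 1)) = Mul(Add(-1, H), Add(1, H)) = Mul(Add(1, H), Add(-1, H)))
Mul(Add(O, Function('N')(-4)), 8) = Mul(Add(18, Add(-1, Pow(-4, 2))), 8) = Mul(Add(18, Add(-1, 16)), 8) = Mul(Add(18, 15), 8) = Mul(33, 8) = 264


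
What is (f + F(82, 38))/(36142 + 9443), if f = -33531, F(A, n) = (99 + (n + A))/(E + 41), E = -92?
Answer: -114020/154989 ≈ -0.73567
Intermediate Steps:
F(A, n) = -33/17 - A/51 - n/51 (F(A, n) = (99 + (n + A))/(-92 + 41) = (99 + (A + n))/(-51) = (99 + A + n)*(-1/51) = -33/17 - A/51 - n/51)
(f + F(82, 38))/(36142 + 9443) = (-33531 + (-33/17 - 1/51*82 - 1/51*38))/(36142 + 9443) = (-33531 + (-33/17 - 82/51 - 38/51))/45585 = (-33531 - 73/17)*(1/45585) = -570100/17*1/45585 = -114020/154989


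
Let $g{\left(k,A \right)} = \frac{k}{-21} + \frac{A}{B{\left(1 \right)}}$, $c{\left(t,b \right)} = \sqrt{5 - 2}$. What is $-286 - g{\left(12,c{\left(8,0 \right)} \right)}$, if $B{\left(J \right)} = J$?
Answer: $- \frac{1998}{7} - \sqrt{3} \approx -287.16$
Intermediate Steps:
$c{\left(t,b \right)} = \sqrt{3}$
$g{\left(k,A \right)} = A - \frac{k}{21}$ ($g{\left(k,A \right)} = \frac{k}{-21} + \frac{A}{1} = k \left(- \frac{1}{21}\right) + A 1 = - \frac{k}{21} + A = A - \frac{k}{21}$)
$-286 - g{\left(12,c{\left(8,0 \right)} \right)} = -286 - \left(\sqrt{3} - \frac{4}{7}\right) = -286 - \left(- \frac{4}{7} + \sqrt{3}\right) = -286 + \left(\frac{4}{7} - \sqrt{3}\right) = - \frac{1998}{7} - \sqrt{3}$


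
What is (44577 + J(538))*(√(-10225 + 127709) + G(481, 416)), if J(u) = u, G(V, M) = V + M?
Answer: 40468155 + 90230*√29371 ≈ 5.5932e+7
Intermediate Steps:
G(V, M) = M + V
(44577 + J(538))*(√(-10225 + 127709) + G(481, 416)) = (44577 + 538)*(√(-10225 + 127709) + (416 + 481)) = 45115*(√117484 + 897) = 45115*(2*√29371 + 897) = 45115*(897 + 2*√29371) = 40468155 + 90230*√29371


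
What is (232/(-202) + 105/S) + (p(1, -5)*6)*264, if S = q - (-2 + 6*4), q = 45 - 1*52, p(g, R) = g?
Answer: 4625567/2929 ≈ 1579.2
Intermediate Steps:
q = -7 (q = 45 - 52 = -7)
S = -29 (S = -7 - (-2 + 6*4) = -7 - (-2 + 24) = -7 - 1*22 = -7 - 22 = -29)
(232/(-202) + 105/S) + (p(1, -5)*6)*264 = (232/(-202) + 105/(-29)) + (1*6)*264 = (232*(-1/202) + 105*(-1/29)) + 6*264 = (-116/101 - 105/29) + 1584 = -13969/2929 + 1584 = 4625567/2929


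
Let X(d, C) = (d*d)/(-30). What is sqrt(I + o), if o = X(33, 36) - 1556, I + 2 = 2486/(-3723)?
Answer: I*sqrt(2210741562270)/37230 ≈ 39.937*I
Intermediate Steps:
X(d, C) = -d**2/30 (X(d, C) = d**2*(-1/30) = -d**2/30)
I = -9932/3723 (I = -2 + 2486/(-3723) = -2 + 2486*(-1/3723) = -2 - 2486/3723 = -9932/3723 ≈ -2.6677)
o = -15923/10 (o = -1/30*33**2 - 1556 = -1/30*1089 - 1556 = -363/10 - 1556 = -15923/10 ≈ -1592.3)
sqrt(I + o) = sqrt(-9932/3723 - 15923/10) = sqrt(-59380649/37230) = I*sqrt(2210741562270)/37230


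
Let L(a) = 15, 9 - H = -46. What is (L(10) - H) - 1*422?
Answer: -462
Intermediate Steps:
H = 55 (H = 9 - 1*(-46) = 9 + 46 = 55)
(L(10) - H) - 1*422 = (15 - 1*55) - 1*422 = (15 - 55) - 422 = -40 - 422 = -462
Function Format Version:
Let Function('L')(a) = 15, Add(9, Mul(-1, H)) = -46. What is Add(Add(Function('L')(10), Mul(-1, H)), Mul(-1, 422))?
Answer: -462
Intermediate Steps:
H = 55 (H = Add(9, Mul(-1, -46)) = Add(9, 46) = 55)
Add(Add(Function('L')(10), Mul(-1, H)), Mul(-1, 422)) = Add(Add(15, Mul(-1, 55)), Mul(-1, 422)) = Add(Add(15, -55), -422) = Add(-40, -422) = -462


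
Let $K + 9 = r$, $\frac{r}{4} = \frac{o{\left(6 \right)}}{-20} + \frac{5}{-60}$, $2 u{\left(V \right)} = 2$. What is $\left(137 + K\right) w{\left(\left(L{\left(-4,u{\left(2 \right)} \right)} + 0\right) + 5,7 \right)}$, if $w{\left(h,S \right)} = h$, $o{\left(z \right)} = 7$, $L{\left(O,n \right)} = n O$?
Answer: $\frac{1894}{15} \approx 126.27$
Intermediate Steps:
$u{\left(V \right)} = 1$ ($u{\left(V \right)} = \frac{1}{2} \cdot 2 = 1$)
$L{\left(O,n \right)} = O n$
$r = - \frac{26}{15}$ ($r = 4 \left(\frac{7}{-20} + \frac{5}{-60}\right) = 4 \left(7 \left(- \frac{1}{20}\right) + 5 \left(- \frac{1}{60}\right)\right) = 4 \left(- \frac{7}{20} - \frac{1}{12}\right) = 4 \left(- \frac{13}{30}\right) = - \frac{26}{15} \approx -1.7333$)
$K = - \frac{161}{15}$ ($K = -9 - \frac{26}{15} = - \frac{161}{15} \approx -10.733$)
$\left(137 + K\right) w{\left(\left(L{\left(-4,u{\left(2 \right)} \right)} + 0\right) + 5,7 \right)} = \left(137 - \frac{161}{15}\right) \left(\left(\left(-4\right) 1 + 0\right) + 5\right) = \frac{1894 \left(\left(-4 + 0\right) + 5\right)}{15} = \frac{1894 \left(-4 + 5\right)}{15} = \frac{1894}{15} \cdot 1 = \frac{1894}{15}$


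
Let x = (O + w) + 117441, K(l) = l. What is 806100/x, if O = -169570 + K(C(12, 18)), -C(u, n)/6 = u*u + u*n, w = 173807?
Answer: 403050/59759 ≈ 6.7446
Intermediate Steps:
C(u, n) = -6*u² - 6*n*u (C(u, n) = -6*(u*u + u*n) = -6*(u² + n*u) = -6*u² - 6*n*u)
O = -171730 (O = -169570 - 6*12*(18 + 12) = -169570 - 6*12*30 = -169570 - 2160 = -171730)
x = 119518 (x = (-171730 + 173807) + 117441 = 2077 + 117441 = 119518)
806100/x = 806100/119518 = 806100*(1/119518) = 403050/59759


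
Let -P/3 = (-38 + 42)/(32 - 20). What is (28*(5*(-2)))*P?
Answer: 280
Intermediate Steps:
P = -1 (P = -3*(-38 + 42)/(32 - 20) = -12/12 = -3*⅓ = -1)
(28*(5*(-2)))*P = (28*(5*(-2)))*(-1) = (28*(-10))*(-1) = -280*(-1) = 280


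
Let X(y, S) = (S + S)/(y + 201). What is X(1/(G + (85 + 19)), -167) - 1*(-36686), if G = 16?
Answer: 884862926/24121 ≈ 36684.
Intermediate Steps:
X(y, S) = 2*S/(201 + y) (X(y, S) = (2*S)/(201 + y) = 2*S/(201 + y))
X(1/(G + (85 + 19)), -167) - 1*(-36686) = 2*(-167)/(201 + 1/(16 + (85 + 19))) - 1*(-36686) = 2*(-167)/(201 + 1/(16 + 104)) + 36686 = 2*(-167)/(201 + 1/120) + 36686 = 2*(-167)/(24121/120) + 36686 = 2*(-167)*(120/24121) + 36686 = -40080/24121 + 36686 = 884862926/24121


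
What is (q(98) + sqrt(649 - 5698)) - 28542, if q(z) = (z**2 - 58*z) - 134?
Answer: -24756 + 3*I*sqrt(561) ≈ -24756.0 + 71.056*I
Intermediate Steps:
q(z) = -134 + z**2 - 58*z
(q(98) + sqrt(649 - 5698)) - 28542 = ((-134 + 98**2 - 58*98) + sqrt(649 - 5698)) - 28542 = ((-134 + 9604 - 5684) + sqrt(-5049)) - 28542 = (3786 + 3*I*sqrt(561)) - 28542 = -24756 + 3*I*sqrt(561)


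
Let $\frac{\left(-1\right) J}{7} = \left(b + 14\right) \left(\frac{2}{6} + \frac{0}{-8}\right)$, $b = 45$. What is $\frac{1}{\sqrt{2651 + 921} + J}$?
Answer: $- \frac{1239}{138421} - \frac{18 \sqrt{893}}{138421} \approx -0.012837$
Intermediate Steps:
$J = - \frac{413}{3}$ ($J = - 7 \left(45 + 14\right) \left(\frac{2}{6} + \frac{0}{-8}\right) = - 7 \cdot 59 \left(2 \cdot \frac{1}{6} + 0 \left(- \frac{1}{8}\right)\right) = - 7 \cdot 59 \left(\frac{1}{3} + 0\right) = - 7 \cdot 59 \cdot \frac{1}{3} = \left(-7\right) \frac{59}{3} = - \frac{413}{3} \approx -137.67$)
$\frac{1}{\sqrt{2651 + 921} + J} = \frac{1}{\sqrt{2651 + 921} - \frac{413}{3}} = \frac{1}{\sqrt{3572} - \frac{413}{3}} = \frac{1}{2 \sqrt{893} - \frac{413}{3}} = \frac{1}{- \frac{413}{3} + 2 \sqrt{893}}$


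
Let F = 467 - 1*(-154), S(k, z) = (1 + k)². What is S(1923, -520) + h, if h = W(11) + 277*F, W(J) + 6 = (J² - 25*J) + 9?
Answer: 3873642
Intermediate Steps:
W(J) = 3 + J² - 25*J (W(J) = -6 + ((J² - 25*J) + 9) = -6 + (9 + J² - 25*J) = 3 + J² - 25*J)
F = 621 (F = 467 + 154 = 621)
h = 171866 (h = (3 + 11² - 25*11) + 277*621 = (3 + 121 - 275) + 172017 = -151 + 172017 = 171866)
S(1923, -520) + h = (1 + 1923)² + 171866 = 1924² + 171866 = 3701776 + 171866 = 3873642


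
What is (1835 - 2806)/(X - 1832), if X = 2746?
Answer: -971/914 ≈ -1.0624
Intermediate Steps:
(1835 - 2806)/(X - 1832) = (1835 - 2806)/(2746 - 1832) = -971/914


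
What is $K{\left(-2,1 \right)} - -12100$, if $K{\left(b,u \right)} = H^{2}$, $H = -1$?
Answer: $12101$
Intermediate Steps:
$K{\left(b,u \right)} = 1$ ($K{\left(b,u \right)} = \left(-1\right)^{2} = 1$)
$K{\left(-2,1 \right)} - -12100 = 1 - -12100 = 1 + 12100 = 12101$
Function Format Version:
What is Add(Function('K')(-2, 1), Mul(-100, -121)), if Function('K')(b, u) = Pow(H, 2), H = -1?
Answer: 12101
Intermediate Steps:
Function('K')(b, u) = 1 (Function('K')(b, u) = Pow(-1, 2) = 1)
Add(Function('K')(-2, 1), Mul(-100, -121)) = Add(1, Mul(-100, -121)) = Add(1, 12100) = 12101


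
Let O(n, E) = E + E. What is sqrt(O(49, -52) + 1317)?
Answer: sqrt(1213) ≈ 34.828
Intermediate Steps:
O(n, E) = 2*E
sqrt(O(49, -52) + 1317) = sqrt(2*(-52) + 1317) = sqrt(-104 + 1317) = sqrt(1213)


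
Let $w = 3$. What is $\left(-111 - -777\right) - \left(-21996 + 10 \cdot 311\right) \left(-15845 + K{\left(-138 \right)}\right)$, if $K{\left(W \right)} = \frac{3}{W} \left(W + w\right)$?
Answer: $- \frac{6881429287}{23} \approx -2.9919 \cdot 10^{8}$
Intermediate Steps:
$K{\left(W \right)} = \frac{3 \left(3 + W\right)}{W}$ ($K{\left(W \right)} = \frac{3}{W} \left(W + 3\right) = \frac{3}{W} \left(3 + W\right) = \frac{3 \left(3 + W\right)}{W}$)
$\left(-111 - -777\right) - \left(-21996 + 10 \cdot 311\right) \left(-15845 + K{\left(-138 \right)}\right) = \left(-111 - -777\right) - \left(-21996 + 10 \cdot 311\right) \left(-15845 + \left(3 + \frac{9}{-138}\right)\right) = \left(-111 + 777\right) - \left(-21996 + 3110\right) \left(-15845 + \left(3 + 9 \left(- \frac{1}{138}\right)\right)\right) = 666 - - 18886 \left(-15845 + \left(3 - \frac{3}{46}\right)\right) = 666 - - 18886 \left(-15845 + \frac{135}{46}\right) = 666 - \left(-18886\right) \left(- \frac{728735}{46}\right) = 666 - \frac{6881444605}{23} = - \frac{6881429287}{23}$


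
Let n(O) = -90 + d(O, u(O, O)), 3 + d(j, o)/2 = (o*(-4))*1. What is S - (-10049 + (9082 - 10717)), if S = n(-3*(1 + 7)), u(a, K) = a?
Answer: 11780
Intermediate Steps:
d(j, o) = -6 - 8*o (d(j, o) = -6 + 2*((o*(-4))*1) = -6 + 2*(-4*o*1) = -6 + 2*(-4*o) = -6 - 8*o)
n(O) = -96 - 8*O (n(O) = -90 + (-6 - 8*O) = -96 - 8*O)
S = 96 (S = -96 - (-24)*(1 + 7) = -96 - (-24)*8 = -96 - 8*(-24) = -96 + 192 = 96)
S - (-10049 + (9082 - 10717)) = 96 - (-10049 + (9082 - 10717)) = 96 - (-10049 - 1635) = 96 - 1*(-11684) = 96 + 11684 = 11780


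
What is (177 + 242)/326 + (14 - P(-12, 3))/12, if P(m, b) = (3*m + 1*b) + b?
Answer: 4843/978 ≈ 4.9519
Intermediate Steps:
P(m, b) = 2*b + 3*m (P(m, b) = (3*m + b) + b = (b + 3*m) + b = 2*b + 3*m)
(177 + 242)/326 + (14 - P(-12, 3))/12 = (177 + 242)/326 + (14 - (2*3 + 3*(-12)))/12 = 419*(1/326) + (14 - (6 - 36))*(1/12) = 419/326 + (14 - 1*(-30))*(1/12) = 419/326 + (14 + 30)*(1/12) = 419/326 + 44*(1/12) = 419/326 + 11/3 = 4843/978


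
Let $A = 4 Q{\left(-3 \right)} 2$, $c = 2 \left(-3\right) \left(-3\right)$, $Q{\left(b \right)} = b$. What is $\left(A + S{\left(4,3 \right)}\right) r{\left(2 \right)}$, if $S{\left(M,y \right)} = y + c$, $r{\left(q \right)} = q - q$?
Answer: $0$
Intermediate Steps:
$r{\left(q \right)} = 0$
$c = 18$ ($c = \left(-6\right) \left(-3\right) = 18$)
$A = -24$ ($A = 4 \left(-3\right) 2 = \left(-12\right) 2 = -24$)
$S{\left(M,y \right)} = 18 + y$ ($S{\left(M,y \right)} = y + 18 = 18 + y$)
$\left(A + S{\left(4,3 \right)}\right) r{\left(2 \right)} = \left(-24 + \left(18 + 3\right)\right) 0 = \left(-24 + 21\right) 0 = \left(-3\right) 0 = 0$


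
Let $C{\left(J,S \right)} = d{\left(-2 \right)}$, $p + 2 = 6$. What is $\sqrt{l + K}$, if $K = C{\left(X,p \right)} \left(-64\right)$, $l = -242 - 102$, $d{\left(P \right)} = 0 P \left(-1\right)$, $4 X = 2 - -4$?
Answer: $2 i \sqrt{86} \approx 18.547 i$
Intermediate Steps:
$X = \frac{3}{2}$ ($X = \frac{2 - -4}{4} = \frac{2 + 4}{4} = \frac{1}{4} \cdot 6 = \frac{3}{2} \approx 1.5$)
$p = 4$ ($p = -2 + 6 = 4$)
$d{\left(P \right)} = 0$ ($d{\left(P \right)} = 0 \left(-1\right) = 0$)
$C{\left(J,S \right)} = 0$
$l = -344$
$K = 0$ ($K = 0 \left(-64\right) = 0$)
$\sqrt{l + K} = \sqrt{-344 + 0} = \sqrt{-344} = 2 i \sqrt{86}$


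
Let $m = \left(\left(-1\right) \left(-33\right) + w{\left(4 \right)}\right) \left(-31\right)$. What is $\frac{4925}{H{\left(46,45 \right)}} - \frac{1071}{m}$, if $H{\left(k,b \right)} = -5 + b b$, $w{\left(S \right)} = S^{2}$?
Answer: $\frac{275557}{87668} \approx 3.1432$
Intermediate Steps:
$H{\left(k,b \right)} = -5 + b^{2}$
$m = -1519$ ($m = \left(\left(-1\right) \left(-33\right) + 4^{2}\right) \left(-31\right) = \left(33 + 16\right) \left(-31\right) = 49 \left(-31\right) = -1519$)
$\frac{4925}{H{\left(46,45 \right)}} - \frac{1071}{m} = \frac{4925}{-5 + 45^{2}} - \frac{1071}{-1519} = \frac{4925}{-5 + 2025} - - \frac{153}{217} = \frac{4925}{2020} + \frac{153}{217} = 4925 \cdot \frac{1}{2020} + \frac{153}{217} = \frac{985}{404} + \frac{153}{217} = \frac{275557}{87668}$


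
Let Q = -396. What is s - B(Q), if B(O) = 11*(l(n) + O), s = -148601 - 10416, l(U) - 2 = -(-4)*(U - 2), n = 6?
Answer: -154859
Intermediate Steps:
l(U) = -6 + 4*U (l(U) = 2 - (-4)*(U - 2) = 2 - (-4)*(-2 + U) = 2 - (8 - 4*U) = 2 + (-8 + 4*U) = -6 + 4*U)
s = -159017
B(O) = 198 + 11*O (B(O) = 11*((-6 + 4*6) + O) = 11*((-6 + 24) + O) = 11*(18 + O) = 198 + 11*O)
s - B(Q) = -159017 - (198 + 11*(-396)) = -159017 - (198 - 4356) = -159017 - 1*(-4158) = -159017 + 4158 = -154859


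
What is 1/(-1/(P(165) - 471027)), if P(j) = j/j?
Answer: 471026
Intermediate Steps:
P(j) = 1
1/(-1/(P(165) - 471027)) = 1/(-1/(1 - 471027)) = 1/(-1/(-471026)) = 1/(-1*(-1/471026)) = 1/(1/471026) = 471026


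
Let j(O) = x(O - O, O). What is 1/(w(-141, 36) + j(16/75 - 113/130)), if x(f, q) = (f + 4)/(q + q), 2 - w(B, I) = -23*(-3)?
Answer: -1279/89593 ≈ -0.014276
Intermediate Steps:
w(B, I) = -67 (w(B, I) = 2 - (-23)*(-3) = 2 - 1*69 = 2 - 69 = -67)
x(f, q) = (4 + f)/(2*q) (x(f, q) = (4 + f)/((2*q)) = (4 + f)*(1/(2*q)) = (4 + f)/(2*q))
j(O) = 2/O (j(O) = (4 + (O - O))/(2*O) = (4 + 0)/(2*O) = (1/2)*4/O = 2/O)
1/(w(-141, 36) + j(16/75 - 113/130)) = 1/(-67 + 2/(16/75 - 113/130)) = 1/(-67 + 2/(-1279/1950)) = 1/(-67 + 2*(-1950/1279)) = 1/(-67 - 3900/1279) = 1/(-89593/1279) = -1279/89593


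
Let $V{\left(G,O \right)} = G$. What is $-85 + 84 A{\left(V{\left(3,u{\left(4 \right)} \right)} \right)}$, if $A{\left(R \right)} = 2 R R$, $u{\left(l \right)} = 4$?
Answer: $1427$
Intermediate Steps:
$A{\left(R \right)} = 2 R^{2}$
$-85 + 84 A{\left(V{\left(3,u{\left(4 \right)} \right)} \right)} = -85 + 84 \cdot 2 \cdot 3^{2} = -85 + 84 \cdot 2 \cdot 9 = -85 + 84 \cdot 18 = -85 + 1512 = 1427$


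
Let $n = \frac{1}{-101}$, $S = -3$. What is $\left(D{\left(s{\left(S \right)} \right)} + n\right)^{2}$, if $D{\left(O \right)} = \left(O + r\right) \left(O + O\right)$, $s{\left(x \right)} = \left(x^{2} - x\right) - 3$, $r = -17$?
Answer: $\frac{211557025}{10201} \approx 20739.0$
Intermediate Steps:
$s{\left(x \right)} = -3 + x^{2} - x$
$D{\left(O \right)} = 2 O \left(-17 + O\right)$ ($D{\left(O \right)} = \left(O - 17\right) \left(O + O\right) = \left(-17 + O\right) 2 O = 2 O \left(-17 + O\right)$)
$n = - \frac{1}{101} \approx -0.009901$
$\left(D{\left(s{\left(S \right)} \right)} + n\right)^{2} = \left(2 \left(-3 + \left(-3\right)^{2} - -3\right) \left(-17 - -9\right) - \frac{1}{101}\right)^{2} = \left(2 \left(-3 + 9 + 3\right) \left(-17 + \left(-3 + 9 + 3\right)\right) - \frac{1}{101}\right)^{2} = \left(2 \cdot 9 \left(-17 + 9\right) - \frac{1}{101}\right)^{2} = \left(2 \cdot 9 \left(-8\right) - \frac{1}{101}\right)^{2} = \left(-144 - \frac{1}{101}\right)^{2} = \left(- \frac{14545}{101}\right)^{2} = \frac{211557025}{10201}$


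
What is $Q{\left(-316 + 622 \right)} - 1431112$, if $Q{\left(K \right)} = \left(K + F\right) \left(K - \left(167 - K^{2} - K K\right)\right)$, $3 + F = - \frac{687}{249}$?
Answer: $\frac{4551499824}{83} \approx 5.4837 \cdot 10^{7}$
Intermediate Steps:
$F = - \frac{478}{83}$ ($F = -3 - \frac{687}{249} = -3 - \frac{229}{83} = - \frac{478}{83} \approx -5.759$)
$Q{\left(K \right)} = \left(- \frac{478}{83} + K\right) \left(-167 + K + 2 K^{2}\right)$ ($Q{\left(K \right)} = \left(K - \frac{478}{83}\right) \left(K - \left(167 - K^{2} - K K\right)\right) = \left(- \frac{478}{83} + K\right) \left(K + \left(\left(K^{2} + K^{2}\right) - 167\right)\right) = \left(- \frac{478}{83} + K\right) \left(K + \left(2 K^{2} - 167\right)\right) = \left(- \frac{478}{83} + K\right) \left(K + \left(-167 + 2 K^{2}\right)\right) = \left(- \frac{478}{83} + K\right) \left(-167 + K + 2 K^{2}\right)$)
$Q{\left(-316 + 622 \right)} - 1431112 = \left(\frac{79826}{83} + 2 \left(-316 + 622\right)^{3} - \frac{14339 \left(-316 + 622\right)}{83} - \frac{873 \left(-316 + 622\right)^{2}}{83}\right) - 1431112 = \left(\frac{79826}{83} + 2 \cdot 306^{3} - \frac{4387734}{83} - \frac{873 \cdot 306^{2}}{83}\right) - 1431112 = \left(\frac{79826}{83} + 2 \cdot 28652616 - \frac{4387734}{83} - \frac{81744228}{83}\right) - 1431112 = \left(\frac{79826}{83} + 57305232 - \frac{4387734}{83} - \frac{81744228}{83}\right) - 1431112 = \frac{4670282120}{83} - 1431112 = \frac{4551499824}{83}$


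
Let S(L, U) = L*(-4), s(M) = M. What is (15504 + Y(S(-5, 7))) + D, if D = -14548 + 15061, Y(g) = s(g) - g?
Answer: 16017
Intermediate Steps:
S(L, U) = -4*L
Y(g) = 0 (Y(g) = g - g = 0)
D = 513
(15504 + Y(S(-5, 7))) + D = (15504 + 0) + 513 = 15504 + 513 = 16017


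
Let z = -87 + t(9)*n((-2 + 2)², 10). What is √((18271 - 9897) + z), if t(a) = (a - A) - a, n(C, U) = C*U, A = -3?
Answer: √8287 ≈ 91.033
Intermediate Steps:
t(a) = 3 (t(a) = (a - 1*(-3)) - a = (a + 3) - a = (3 + a) - a = 3)
z = -87 (z = -87 + 3*((-2 + 2)²*10) = -87 + 3*(0²*10) = -87 + 3*(0*10) = -87 + 3*0 = -87 + 0 = -87)
√((18271 - 9897) + z) = √((18271 - 9897) - 87) = √(8374 - 87) = √8287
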